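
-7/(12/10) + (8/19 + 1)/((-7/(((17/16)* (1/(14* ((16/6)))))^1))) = -4175011/715008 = -5.84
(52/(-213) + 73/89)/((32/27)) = 98289/202208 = 0.49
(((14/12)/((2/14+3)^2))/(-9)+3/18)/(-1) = -4013/26136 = -0.15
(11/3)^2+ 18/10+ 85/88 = 64193/3960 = 16.21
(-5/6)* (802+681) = -7415/6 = -1235.83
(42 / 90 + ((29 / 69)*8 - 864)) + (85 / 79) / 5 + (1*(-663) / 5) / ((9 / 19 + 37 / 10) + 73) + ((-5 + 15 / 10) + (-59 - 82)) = -804214907021 / 799280130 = -1006.17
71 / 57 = 1.25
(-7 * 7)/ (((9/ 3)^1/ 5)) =-245/ 3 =-81.67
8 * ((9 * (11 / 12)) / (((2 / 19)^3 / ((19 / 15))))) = 1433531 / 20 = 71676.55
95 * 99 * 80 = 752400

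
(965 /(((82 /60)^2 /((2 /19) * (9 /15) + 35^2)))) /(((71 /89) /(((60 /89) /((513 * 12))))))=11230766500 /129257133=86.89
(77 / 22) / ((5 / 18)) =63 / 5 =12.60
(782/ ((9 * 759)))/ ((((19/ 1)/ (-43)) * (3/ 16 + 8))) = -23392/ 739233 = -0.03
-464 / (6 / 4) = -928 / 3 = -309.33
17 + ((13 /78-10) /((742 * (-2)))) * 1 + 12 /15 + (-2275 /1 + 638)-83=-75781649 /44520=-1702.19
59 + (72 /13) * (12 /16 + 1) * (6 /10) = 4213 /65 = 64.82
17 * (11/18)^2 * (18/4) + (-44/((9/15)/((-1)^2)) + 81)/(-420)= 28.55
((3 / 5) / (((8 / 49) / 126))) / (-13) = -9261 / 260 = -35.62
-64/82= -32/41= -0.78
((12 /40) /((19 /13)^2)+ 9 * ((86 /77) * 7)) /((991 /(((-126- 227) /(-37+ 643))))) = -329433367 /7949227220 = -0.04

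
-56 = -56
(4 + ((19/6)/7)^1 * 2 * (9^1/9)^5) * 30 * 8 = 8240/7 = 1177.14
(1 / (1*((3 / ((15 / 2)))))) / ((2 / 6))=7.50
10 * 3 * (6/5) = 36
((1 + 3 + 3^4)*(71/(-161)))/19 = -1.97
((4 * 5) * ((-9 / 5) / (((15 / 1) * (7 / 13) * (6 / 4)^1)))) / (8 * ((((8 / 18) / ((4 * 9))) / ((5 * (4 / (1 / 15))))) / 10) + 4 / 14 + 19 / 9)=-78975 / 63704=-1.24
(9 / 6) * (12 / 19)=18 / 19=0.95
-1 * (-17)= 17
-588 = -588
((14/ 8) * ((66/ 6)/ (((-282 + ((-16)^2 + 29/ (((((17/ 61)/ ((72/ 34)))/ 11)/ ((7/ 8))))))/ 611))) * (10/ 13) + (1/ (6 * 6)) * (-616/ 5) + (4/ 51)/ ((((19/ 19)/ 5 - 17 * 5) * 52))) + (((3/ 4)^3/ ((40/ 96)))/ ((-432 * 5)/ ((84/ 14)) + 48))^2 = 0.90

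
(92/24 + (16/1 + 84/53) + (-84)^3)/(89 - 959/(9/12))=188473061/378314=498.19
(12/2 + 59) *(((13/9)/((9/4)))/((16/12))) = 845/27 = 31.30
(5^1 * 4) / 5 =4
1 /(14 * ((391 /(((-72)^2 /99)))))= 288 /30107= 0.01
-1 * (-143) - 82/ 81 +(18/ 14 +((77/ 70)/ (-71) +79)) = 89474353/ 402570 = 222.26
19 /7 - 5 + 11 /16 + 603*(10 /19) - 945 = -1339001 /2128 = -629.23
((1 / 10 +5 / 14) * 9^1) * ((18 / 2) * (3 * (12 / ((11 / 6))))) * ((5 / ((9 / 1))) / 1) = 31104 / 77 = 403.95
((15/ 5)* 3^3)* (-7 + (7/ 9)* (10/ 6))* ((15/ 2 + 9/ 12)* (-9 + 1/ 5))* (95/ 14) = 227601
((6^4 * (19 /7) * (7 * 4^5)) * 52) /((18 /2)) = 145686528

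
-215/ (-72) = 215/ 72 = 2.99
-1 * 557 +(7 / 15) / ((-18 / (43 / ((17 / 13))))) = -2560543 / 4590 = -557.85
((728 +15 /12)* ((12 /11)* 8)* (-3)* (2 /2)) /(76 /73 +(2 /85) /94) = -20416783080 /1113541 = -18335.01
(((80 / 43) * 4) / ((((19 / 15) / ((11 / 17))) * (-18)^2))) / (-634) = -2200 / 118875951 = -0.00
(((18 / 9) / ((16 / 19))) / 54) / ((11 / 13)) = 247 / 4752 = 0.05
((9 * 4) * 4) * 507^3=18766633392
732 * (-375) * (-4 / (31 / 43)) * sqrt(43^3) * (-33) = -66996666000 * sqrt(43) / 31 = -14171823181.55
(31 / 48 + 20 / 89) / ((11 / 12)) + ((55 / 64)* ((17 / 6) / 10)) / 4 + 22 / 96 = 1242827 / 1002496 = 1.24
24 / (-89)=-24 / 89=-0.27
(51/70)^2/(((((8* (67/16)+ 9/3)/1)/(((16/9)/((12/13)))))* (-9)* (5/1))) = -0.00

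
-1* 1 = -1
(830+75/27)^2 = 56175025/81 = 693518.83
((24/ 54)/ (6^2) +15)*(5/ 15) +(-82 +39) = -9233/ 243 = -38.00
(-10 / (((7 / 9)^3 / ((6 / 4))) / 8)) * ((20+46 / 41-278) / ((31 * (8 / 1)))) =115167420 / 435953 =264.17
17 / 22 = 0.77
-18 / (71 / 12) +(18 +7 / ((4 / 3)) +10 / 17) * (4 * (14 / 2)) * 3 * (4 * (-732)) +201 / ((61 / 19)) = -431675254347 / 73627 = -5863002.08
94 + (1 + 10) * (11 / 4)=497 / 4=124.25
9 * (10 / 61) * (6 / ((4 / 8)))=17.70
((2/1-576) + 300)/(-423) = 0.65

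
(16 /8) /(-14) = -1 /7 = -0.14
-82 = -82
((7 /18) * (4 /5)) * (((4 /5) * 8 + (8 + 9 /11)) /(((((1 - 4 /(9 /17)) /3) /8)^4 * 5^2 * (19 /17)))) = 48180900225024 /1582830280625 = 30.44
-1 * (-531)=531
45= 45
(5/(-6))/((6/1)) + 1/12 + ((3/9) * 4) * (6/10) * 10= 143/18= 7.94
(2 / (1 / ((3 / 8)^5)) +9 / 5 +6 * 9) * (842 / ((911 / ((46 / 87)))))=14758024911 / 541061120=27.28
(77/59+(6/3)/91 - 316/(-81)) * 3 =2273729/144963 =15.68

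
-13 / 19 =-0.68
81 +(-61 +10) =30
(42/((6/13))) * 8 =728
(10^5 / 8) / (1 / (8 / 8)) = 12500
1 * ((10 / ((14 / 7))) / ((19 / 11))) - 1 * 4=-21 / 19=-1.11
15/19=0.79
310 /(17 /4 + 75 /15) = 1240 /37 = 33.51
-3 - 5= -8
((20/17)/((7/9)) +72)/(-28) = -2187/833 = -2.63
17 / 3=5.67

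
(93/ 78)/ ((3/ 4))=62/ 39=1.59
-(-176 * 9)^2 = -2509056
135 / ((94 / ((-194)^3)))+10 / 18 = -4435590545 / 423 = -10486029.66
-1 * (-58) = 58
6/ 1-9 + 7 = 4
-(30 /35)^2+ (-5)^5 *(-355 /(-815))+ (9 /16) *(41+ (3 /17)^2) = -24723147509 /18465944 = -1338.85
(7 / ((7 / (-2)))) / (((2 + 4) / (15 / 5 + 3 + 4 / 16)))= -2.08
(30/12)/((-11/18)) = -45/11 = -4.09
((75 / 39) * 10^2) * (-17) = -42500 / 13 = -3269.23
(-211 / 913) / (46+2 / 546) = -57603 / 11466367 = -0.01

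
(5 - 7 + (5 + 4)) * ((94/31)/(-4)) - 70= -75.31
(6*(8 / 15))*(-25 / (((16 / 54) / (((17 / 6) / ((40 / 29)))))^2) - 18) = -19981881 / 5120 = -3902.71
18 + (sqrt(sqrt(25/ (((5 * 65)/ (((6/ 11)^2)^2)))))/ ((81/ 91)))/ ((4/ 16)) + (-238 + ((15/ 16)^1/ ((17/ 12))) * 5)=-14735/ 68 + 56 * 13^(3/ 4)/ 297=-215.40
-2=-2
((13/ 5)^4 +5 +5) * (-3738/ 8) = -65061759/ 2500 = -26024.70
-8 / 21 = -0.38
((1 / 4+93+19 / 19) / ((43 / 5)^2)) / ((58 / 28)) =2275 / 3698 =0.62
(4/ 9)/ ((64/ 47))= 47/ 144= 0.33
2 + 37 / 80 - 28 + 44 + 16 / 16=1557 / 80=19.46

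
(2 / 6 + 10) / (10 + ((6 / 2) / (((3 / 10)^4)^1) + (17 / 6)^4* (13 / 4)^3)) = 857088 / 215045077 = 0.00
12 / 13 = 0.92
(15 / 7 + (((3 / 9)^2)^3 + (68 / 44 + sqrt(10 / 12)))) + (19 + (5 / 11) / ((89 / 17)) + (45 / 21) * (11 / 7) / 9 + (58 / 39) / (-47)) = sqrt(30) / 6 + 493988482466 / 21367194849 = 24.03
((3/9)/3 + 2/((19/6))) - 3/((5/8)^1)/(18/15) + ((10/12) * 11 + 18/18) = 2363/342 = 6.91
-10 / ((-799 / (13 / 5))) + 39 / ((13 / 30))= 71936 / 799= 90.03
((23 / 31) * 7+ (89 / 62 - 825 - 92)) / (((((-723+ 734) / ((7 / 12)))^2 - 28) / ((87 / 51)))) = -80205503 / 16918808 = -4.74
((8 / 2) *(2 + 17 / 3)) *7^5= 1546244 / 3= 515414.67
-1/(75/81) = -27/25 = -1.08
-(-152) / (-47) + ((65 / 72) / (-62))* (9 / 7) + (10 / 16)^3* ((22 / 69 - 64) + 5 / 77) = -74449021237 / 3963412992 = -18.78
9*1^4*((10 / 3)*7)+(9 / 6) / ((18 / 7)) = 2527 / 12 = 210.58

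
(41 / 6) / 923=0.01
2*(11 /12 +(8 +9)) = 35.83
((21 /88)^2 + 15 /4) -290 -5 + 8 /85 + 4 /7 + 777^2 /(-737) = -342580074847 /308714560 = -1109.70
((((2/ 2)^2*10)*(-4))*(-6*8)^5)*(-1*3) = -30576476160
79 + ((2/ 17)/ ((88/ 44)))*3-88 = -8.82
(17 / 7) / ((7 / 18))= 306 / 49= 6.24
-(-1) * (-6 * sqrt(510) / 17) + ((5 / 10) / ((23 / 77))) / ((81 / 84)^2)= 30184 / 16767 - 6 * sqrt(510) / 17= -6.17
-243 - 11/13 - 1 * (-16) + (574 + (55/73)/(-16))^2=329194.10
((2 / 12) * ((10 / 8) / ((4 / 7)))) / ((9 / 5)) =175 / 864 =0.20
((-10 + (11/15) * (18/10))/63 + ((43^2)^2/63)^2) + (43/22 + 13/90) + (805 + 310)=3214256295475514/1091475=2944873950.82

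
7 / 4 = 1.75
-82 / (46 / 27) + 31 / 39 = -42460 / 897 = -47.34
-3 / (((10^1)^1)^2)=-3 / 100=-0.03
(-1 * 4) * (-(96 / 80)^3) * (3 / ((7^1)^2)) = 2592 / 6125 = 0.42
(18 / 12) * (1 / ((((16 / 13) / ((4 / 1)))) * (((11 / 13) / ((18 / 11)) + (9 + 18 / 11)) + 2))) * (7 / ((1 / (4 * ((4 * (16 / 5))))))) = 22486464 / 169285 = 132.83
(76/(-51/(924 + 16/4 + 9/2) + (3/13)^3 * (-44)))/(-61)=8194810/3916383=2.09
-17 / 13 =-1.31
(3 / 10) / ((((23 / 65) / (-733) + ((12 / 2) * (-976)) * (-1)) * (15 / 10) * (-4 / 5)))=-47645 / 1116036388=-0.00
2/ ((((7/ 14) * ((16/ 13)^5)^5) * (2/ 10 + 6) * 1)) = 35282050074334083330153698465/ 9824292151768777861599449841664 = 0.00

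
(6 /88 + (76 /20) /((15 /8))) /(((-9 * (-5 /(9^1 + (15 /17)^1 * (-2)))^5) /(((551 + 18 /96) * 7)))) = 5698.21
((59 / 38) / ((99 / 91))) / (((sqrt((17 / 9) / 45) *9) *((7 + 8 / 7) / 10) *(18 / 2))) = 187915 *sqrt(85) / 16404201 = 0.11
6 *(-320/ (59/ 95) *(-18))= 3283200/ 59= 55647.46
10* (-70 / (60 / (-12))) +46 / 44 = 3103 / 22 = 141.05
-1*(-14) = 14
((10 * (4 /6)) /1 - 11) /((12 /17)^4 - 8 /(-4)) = -1085773 /563334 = -1.93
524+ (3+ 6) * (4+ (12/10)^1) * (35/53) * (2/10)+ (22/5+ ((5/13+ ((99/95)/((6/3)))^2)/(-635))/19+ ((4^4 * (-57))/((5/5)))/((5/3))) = -2466938179816989/300091538500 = -8220.62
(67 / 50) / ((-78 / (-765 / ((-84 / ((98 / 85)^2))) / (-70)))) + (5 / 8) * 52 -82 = -54694217 / 1105000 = -49.50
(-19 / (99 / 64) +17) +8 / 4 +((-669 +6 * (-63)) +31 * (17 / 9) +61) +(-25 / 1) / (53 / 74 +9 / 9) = -1306606 / 1397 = -935.29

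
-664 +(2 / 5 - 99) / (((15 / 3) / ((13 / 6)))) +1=-105859 / 150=-705.73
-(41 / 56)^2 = -1681 / 3136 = -0.54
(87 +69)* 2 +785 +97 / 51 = 56044 / 51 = 1098.90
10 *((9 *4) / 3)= 120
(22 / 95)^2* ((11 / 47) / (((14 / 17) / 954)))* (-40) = -345378528 / 593845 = -581.60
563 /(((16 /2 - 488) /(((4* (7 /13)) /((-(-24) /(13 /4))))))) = -3941 /11520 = -0.34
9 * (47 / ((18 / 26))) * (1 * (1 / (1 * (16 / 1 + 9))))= 24.44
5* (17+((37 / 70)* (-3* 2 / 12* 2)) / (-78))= 92857 / 1092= 85.03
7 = 7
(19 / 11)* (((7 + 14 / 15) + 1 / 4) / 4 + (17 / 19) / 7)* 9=208149 / 6160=33.79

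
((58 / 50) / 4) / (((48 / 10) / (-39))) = -377 / 160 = -2.36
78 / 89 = 0.88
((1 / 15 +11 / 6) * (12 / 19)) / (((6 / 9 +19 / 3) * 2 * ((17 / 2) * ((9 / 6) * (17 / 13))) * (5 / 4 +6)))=208 / 293335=0.00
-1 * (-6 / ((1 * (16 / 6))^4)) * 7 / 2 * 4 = 1701 / 1024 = 1.66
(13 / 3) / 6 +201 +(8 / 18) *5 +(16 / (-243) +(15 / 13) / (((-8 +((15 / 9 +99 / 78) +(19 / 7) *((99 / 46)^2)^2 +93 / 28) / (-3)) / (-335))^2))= 1637162349106818755618965 / 4641669925518481767126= 352.71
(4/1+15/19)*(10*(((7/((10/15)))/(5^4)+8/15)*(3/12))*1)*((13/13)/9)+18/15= 495533/256500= 1.93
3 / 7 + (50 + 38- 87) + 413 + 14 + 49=3342 / 7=477.43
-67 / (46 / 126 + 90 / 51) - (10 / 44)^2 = -34787413 / 1104004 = -31.51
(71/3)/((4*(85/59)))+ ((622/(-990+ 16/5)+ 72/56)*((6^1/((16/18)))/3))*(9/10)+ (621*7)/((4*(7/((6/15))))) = 297392542/4403595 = 67.53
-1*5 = -5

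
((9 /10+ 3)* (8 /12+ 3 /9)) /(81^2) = 13 /21870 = 0.00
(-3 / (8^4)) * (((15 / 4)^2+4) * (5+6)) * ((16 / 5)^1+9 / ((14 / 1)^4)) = -0.47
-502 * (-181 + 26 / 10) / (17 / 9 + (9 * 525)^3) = 2015028 / 2373493007855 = 0.00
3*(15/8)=45/8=5.62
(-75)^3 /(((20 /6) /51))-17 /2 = -6454696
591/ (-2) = -591/ 2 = -295.50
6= 6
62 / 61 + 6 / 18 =247 / 183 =1.35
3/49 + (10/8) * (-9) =-2193/196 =-11.19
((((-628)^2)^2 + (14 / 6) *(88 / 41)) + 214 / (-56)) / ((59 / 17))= 9106482117739367 / 203196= 44816246962.24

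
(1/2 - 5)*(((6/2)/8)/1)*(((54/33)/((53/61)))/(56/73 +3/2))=-1.40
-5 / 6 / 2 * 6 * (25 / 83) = -125 / 166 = -0.75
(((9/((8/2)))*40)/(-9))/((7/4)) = -40/7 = -5.71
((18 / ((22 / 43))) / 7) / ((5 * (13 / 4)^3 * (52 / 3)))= 0.00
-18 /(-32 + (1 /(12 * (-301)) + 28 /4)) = 65016 /90301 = 0.72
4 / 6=2 / 3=0.67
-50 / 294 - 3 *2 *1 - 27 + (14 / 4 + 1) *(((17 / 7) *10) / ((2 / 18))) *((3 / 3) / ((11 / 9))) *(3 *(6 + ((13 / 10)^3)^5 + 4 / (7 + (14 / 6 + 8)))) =582632031769250309479319 / 4204200000000000000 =138583.33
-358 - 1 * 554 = -912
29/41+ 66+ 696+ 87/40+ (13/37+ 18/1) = 47526619/60680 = 783.23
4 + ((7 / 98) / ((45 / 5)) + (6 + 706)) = 90217 / 126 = 716.01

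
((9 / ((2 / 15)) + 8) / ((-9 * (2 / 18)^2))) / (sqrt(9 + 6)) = -453 * sqrt(15) / 10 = -175.45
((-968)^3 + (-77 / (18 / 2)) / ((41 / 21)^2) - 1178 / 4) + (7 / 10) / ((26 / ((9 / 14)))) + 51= -792861348270891 / 874120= -907039477.73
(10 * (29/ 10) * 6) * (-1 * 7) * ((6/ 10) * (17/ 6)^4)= -16954763/ 360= -47096.56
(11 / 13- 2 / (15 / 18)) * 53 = -5353 / 65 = -82.35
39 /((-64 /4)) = -39 /16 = -2.44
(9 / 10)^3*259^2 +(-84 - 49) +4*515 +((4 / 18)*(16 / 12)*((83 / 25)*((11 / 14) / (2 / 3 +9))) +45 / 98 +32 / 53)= 34453568192213 / 677817000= 50830.19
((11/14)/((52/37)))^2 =165649/529984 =0.31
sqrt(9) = 3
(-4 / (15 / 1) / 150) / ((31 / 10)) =-4 / 6975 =-0.00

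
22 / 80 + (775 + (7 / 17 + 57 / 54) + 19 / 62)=147421693 / 189720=777.05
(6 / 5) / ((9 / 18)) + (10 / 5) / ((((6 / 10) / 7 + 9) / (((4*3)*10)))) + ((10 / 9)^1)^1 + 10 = 95224 / 2385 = 39.93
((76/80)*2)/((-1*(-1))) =19/10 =1.90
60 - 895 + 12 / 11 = -9173 / 11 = -833.91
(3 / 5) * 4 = 12 / 5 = 2.40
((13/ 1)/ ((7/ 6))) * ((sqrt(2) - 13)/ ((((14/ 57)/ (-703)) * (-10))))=-20315997/ 490 +1562769 * sqrt(2)/ 490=-36950.83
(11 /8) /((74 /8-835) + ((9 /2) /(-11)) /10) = -605 /363348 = -0.00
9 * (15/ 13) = 135/ 13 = 10.38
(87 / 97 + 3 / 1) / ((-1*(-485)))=378 / 47045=0.01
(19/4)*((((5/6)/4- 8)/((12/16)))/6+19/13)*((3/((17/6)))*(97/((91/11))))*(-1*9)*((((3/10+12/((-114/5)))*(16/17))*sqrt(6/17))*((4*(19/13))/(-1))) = 3964668972*sqrt(102)/377785135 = 105.99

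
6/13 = 0.46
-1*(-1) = 1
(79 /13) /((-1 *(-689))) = 79 /8957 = 0.01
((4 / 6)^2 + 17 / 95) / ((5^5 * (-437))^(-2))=10463248046875 / 9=1162583116319.44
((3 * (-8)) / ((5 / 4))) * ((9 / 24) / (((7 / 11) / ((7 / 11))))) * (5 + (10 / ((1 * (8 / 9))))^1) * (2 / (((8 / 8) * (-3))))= 78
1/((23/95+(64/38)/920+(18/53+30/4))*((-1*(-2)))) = 0.06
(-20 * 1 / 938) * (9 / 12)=-15 / 938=-0.02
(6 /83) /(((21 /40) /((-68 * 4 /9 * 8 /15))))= -34816 /15687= -2.22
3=3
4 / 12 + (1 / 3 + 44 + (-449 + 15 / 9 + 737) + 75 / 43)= 336.08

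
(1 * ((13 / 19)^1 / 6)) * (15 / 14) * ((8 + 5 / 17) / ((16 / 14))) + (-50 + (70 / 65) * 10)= -5152215 / 134368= -38.34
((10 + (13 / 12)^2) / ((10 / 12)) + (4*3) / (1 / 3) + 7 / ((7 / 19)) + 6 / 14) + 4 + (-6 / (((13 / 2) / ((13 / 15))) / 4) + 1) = 11867 / 168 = 70.64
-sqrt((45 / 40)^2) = -9 / 8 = -1.12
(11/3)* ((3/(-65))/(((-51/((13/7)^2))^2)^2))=-690233687/195000187450005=-0.00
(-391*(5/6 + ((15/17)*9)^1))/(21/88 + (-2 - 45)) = 73.37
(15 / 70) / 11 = 3 / 154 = 0.02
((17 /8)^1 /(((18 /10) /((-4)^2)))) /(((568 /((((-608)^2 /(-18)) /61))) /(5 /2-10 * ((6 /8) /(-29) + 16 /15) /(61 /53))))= 136384760320 /1861753977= 73.26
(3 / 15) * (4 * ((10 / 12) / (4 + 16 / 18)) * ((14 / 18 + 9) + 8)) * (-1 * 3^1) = -80 / 11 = -7.27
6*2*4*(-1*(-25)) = 1200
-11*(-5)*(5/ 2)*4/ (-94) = -275/ 47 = -5.85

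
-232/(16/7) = -203/2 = -101.50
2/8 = 1/4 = 0.25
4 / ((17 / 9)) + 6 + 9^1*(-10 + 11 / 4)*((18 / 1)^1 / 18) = -3885 / 68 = -57.13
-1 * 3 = -3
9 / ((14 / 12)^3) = 1944 / 343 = 5.67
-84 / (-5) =84 / 5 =16.80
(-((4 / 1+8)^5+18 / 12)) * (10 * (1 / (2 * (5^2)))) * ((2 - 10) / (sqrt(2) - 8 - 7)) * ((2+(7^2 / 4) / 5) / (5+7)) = -44292363 / 4460 - 14764121 * sqrt(2) / 22300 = -10867.33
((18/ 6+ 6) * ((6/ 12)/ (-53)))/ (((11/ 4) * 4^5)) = -9/ 298496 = -0.00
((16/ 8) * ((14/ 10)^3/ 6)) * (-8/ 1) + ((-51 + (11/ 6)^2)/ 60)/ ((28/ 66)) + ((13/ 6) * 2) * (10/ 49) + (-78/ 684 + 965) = 32060784131/ 33516000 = 956.58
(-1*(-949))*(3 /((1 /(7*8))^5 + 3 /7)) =1567933366272 /236027905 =6643.00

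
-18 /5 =-3.60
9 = 9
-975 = -975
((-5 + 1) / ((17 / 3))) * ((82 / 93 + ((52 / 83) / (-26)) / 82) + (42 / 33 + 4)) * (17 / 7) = -85697060 / 8122961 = -10.55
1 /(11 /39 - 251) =-39 /9778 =-0.00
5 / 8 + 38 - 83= -355 / 8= -44.38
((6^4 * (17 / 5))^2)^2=235621920580632576 / 625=376995072929012.12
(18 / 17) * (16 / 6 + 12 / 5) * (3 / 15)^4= 456 / 53125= 0.01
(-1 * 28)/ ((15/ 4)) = -112/ 15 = -7.47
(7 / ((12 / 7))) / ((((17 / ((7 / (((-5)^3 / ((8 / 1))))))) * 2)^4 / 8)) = 60236288 / 61172607421875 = 0.00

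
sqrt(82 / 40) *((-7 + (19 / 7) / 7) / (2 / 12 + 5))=-972 *sqrt(205) / 7595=-1.83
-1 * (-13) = 13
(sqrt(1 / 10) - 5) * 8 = -40+ 4 * sqrt(10) / 5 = -37.47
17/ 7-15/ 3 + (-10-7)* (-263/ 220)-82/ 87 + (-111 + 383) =38694599/ 133980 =288.81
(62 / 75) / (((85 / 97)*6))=3007 / 19125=0.16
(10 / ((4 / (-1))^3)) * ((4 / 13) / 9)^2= -5 / 27378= -0.00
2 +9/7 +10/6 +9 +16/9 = 991/63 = 15.73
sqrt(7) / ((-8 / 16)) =-2 *sqrt(7) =-5.29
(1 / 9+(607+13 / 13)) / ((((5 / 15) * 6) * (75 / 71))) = 388583 / 1350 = 287.84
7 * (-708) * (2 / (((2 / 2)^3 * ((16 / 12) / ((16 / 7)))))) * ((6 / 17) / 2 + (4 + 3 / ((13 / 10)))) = -24349536 / 221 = -110178.90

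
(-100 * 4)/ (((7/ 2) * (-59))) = 1.94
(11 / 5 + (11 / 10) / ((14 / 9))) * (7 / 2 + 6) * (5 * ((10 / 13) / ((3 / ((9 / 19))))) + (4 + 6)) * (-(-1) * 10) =266585 / 91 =2929.51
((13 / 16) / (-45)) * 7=-91 / 720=-0.13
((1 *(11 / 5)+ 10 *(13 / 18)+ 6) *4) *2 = 123.38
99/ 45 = 11/ 5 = 2.20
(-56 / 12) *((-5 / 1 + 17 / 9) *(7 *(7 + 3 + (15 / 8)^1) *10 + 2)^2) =60481729 / 6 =10080288.17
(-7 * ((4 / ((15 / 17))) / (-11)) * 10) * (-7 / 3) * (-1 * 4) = 26656 / 99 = 269.25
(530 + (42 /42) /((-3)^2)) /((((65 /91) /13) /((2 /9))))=868322 /405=2144.00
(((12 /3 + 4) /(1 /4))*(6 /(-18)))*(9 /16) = -6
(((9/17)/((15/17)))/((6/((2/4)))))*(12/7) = 3/35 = 0.09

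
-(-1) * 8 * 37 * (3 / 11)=888 / 11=80.73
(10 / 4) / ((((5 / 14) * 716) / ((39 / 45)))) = 91 / 10740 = 0.01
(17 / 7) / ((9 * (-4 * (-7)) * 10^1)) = 0.00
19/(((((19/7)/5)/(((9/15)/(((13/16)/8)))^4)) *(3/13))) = 50734301184/274625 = 184740.29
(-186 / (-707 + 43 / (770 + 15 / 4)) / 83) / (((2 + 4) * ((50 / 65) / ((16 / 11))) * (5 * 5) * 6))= 997828 / 149822820675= 0.00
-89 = -89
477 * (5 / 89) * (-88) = -209880 / 89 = -2358.20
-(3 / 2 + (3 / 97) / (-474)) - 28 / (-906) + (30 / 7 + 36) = 38.82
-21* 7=-147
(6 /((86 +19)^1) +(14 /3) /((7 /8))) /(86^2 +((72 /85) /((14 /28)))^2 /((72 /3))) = 408935 /561088122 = 0.00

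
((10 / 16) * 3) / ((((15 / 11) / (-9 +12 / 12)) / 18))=-198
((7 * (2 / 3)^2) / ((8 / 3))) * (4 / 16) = 7 / 24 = 0.29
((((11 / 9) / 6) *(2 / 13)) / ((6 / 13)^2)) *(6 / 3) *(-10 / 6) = -715 / 1458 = -0.49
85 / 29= 2.93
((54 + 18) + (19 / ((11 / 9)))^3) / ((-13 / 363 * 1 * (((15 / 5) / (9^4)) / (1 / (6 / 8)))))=-44580184164 / 143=-311749539.61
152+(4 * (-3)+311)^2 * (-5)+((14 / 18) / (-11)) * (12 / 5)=-73730773 / 165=-446853.17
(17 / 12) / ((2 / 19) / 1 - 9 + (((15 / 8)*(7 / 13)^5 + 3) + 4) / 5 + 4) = -1199276390 / 2944092639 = -0.41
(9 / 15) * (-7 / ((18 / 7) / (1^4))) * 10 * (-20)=980 / 3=326.67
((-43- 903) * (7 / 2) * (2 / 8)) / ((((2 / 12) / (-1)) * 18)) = 3311 / 12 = 275.92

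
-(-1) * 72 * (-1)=-72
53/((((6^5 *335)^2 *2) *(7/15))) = 53/6333428828160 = 0.00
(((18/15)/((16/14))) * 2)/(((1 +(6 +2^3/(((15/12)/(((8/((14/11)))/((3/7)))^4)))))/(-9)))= -15309/239883814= -0.00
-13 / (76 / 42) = -273 / 38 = -7.18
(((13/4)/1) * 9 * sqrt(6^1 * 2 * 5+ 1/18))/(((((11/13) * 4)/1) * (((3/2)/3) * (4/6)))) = 1521 * sqrt(2162)/352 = 200.92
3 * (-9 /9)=-3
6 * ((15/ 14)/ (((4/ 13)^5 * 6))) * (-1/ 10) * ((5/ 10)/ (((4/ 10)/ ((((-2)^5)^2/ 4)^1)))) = -5569395/ 448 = -12431.69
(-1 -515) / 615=-172 / 205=-0.84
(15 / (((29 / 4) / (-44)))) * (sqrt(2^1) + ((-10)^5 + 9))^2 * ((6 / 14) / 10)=-7918574465736 / 203 + 158385744 * sqrt(2) / 203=-39006652583.59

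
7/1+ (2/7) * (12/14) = 355/49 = 7.24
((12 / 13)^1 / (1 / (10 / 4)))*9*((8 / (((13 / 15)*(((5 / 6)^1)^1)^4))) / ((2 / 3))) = 2519424 / 4225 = 596.31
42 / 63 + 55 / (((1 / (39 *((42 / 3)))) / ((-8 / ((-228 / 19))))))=60062 / 3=20020.67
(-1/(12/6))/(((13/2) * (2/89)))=-89/26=-3.42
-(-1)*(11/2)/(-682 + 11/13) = -13/1610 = -0.01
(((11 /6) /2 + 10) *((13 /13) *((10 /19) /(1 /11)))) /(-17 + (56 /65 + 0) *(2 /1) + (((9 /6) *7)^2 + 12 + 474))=936650 /8610021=0.11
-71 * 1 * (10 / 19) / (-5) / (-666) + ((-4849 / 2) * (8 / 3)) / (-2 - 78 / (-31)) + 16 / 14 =-2218958921 / 177156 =-12525.45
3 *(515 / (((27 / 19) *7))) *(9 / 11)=9785 / 77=127.08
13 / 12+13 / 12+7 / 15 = 2.63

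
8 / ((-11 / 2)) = -16 / 11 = -1.45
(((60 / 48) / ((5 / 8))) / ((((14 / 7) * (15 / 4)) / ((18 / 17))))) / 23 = 24 / 1955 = 0.01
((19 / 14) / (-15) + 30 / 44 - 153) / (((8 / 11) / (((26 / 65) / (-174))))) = 0.48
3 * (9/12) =2.25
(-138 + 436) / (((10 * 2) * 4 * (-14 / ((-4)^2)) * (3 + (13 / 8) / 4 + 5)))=-4768 / 9415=-0.51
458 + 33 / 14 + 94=7761 / 14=554.36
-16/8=-2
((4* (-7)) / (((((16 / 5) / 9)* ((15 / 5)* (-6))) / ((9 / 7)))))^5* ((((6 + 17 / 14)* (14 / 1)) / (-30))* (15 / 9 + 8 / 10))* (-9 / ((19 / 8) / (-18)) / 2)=-248249377125 / 155648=-1594941.00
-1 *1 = -1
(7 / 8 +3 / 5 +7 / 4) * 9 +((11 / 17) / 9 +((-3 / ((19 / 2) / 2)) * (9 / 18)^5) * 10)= 3360437 / 116280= 28.90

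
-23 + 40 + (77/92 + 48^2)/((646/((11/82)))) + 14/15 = 1345938481/73101360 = 18.41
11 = 11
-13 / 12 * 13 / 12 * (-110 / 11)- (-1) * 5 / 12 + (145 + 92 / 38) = 218297 / 1368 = 159.57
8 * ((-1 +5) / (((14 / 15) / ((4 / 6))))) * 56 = 1280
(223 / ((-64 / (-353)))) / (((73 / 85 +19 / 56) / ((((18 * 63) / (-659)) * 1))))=-8852345145 / 5011036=-1766.57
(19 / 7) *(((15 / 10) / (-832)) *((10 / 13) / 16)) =-285 / 1211392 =-0.00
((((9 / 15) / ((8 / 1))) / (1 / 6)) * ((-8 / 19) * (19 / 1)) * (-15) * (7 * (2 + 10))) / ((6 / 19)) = 14364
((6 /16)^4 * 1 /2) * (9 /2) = 729 /16384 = 0.04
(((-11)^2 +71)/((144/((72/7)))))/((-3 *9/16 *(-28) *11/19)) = 2432/4851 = 0.50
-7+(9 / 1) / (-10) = -79 / 10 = -7.90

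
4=4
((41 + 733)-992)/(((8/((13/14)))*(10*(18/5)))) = -1417/2016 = -0.70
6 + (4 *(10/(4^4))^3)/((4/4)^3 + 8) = 6.00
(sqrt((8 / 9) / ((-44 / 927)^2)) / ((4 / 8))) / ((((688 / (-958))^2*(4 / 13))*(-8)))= -921664497*sqrt(2) / 41654272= -31.29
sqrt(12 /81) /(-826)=-sqrt(3) /3717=-0.00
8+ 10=18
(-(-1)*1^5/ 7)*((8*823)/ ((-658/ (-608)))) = 2001536/ 2303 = 869.10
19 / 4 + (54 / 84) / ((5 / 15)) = 187 / 28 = 6.68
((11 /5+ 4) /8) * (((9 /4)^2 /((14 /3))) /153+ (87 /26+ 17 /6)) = 28482211 /5940480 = 4.79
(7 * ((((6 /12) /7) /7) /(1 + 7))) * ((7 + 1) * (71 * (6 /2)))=213 /14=15.21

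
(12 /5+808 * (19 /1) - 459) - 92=74017 /5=14803.40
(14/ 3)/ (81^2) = 14/ 19683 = 0.00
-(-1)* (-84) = -84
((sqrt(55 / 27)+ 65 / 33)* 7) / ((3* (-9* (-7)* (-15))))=-13 / 2673 - sqrt(165) / 3645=-0.01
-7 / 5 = -1.40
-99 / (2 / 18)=-891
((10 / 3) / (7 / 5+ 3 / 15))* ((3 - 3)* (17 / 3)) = 0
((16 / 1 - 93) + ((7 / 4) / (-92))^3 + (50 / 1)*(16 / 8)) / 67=1146228393 / 3339014144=0.34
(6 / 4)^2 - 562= -2239 / 4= -559.75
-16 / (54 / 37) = -296 / 27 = -10.96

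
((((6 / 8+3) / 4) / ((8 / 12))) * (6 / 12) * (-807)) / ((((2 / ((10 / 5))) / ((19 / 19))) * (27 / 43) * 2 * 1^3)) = -57835 / 128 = -451.84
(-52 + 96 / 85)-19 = -69.87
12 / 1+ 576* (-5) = -2868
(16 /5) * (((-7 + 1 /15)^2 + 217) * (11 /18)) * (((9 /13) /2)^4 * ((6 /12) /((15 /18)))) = 159420393 /35701250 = 4.47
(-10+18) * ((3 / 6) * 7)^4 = 2401 / 2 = 1200.50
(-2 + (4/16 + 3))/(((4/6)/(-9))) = -135/8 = -16.88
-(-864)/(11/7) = 6048/11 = 549.82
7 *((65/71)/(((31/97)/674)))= 29746990/2201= 13515.22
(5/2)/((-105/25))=-25/42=-0.60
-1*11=-11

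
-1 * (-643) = 643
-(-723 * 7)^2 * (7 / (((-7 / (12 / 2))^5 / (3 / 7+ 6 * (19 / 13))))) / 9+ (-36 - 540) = 378018317088 / 4459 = 84776478.38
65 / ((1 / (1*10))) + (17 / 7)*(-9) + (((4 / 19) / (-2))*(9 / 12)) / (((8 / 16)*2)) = 167065 / 266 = 628.06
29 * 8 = 232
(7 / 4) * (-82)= -287 / 2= -143.50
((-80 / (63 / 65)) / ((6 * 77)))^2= 6760000 / 211789809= 0.03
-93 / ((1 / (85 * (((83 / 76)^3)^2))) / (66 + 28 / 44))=-893717.30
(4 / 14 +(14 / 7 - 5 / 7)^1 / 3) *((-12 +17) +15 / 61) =1600 / 427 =3.75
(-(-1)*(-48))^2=2304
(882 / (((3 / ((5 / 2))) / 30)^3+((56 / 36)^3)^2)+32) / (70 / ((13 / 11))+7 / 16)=177419300597792 / 112319102670327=1.58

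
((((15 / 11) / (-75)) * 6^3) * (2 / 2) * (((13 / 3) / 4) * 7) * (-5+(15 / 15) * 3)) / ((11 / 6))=19656 / 605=32.49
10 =10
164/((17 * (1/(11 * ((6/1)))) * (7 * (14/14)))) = 10824/119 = 90.96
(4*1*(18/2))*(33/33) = 36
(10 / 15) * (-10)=-20 / 3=-6.67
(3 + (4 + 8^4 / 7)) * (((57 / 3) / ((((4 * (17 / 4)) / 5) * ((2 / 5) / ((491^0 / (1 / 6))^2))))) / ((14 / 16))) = 283518000 / 833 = 340357.74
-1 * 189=-189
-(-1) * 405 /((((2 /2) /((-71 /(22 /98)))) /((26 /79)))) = -36633870 /869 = -42156.35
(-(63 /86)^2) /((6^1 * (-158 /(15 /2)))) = 19845 /4674272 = 0.00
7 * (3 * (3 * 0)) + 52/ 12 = 13/ 3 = 4.33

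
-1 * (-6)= 6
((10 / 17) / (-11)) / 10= -1 / 187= -0.01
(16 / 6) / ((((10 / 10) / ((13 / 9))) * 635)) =104 / 17145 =0.01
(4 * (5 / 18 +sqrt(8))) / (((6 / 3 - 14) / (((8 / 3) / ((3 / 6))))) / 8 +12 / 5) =1600 / 3051 +1280 * sqrt(2) / 339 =5.86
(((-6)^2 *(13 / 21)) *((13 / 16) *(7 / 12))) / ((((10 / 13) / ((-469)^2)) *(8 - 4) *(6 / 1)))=483254317 / 3840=125847.48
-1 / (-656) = 1 / 656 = 0.00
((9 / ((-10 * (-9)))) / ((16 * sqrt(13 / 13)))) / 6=1 / 960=0.00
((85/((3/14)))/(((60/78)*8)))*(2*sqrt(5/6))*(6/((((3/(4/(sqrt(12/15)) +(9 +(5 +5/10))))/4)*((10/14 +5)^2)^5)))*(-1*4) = -12672687095887*sqrt(30)/47185920000000000 - 436989210203*sqrt(6)/2359296000000000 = -0.00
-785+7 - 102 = -880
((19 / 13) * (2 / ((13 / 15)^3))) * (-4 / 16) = -64125 / 57122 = -1.12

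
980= 980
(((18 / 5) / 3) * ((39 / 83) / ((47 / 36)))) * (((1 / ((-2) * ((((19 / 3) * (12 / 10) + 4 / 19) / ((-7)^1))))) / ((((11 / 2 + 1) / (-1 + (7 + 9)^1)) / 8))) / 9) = 82080 / 206753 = 0.40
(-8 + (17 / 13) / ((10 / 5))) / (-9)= 191 / 234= 0.82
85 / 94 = 0.90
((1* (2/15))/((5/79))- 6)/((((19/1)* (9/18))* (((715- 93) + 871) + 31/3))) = -292/1071125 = -0.00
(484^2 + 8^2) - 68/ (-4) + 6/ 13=234337.46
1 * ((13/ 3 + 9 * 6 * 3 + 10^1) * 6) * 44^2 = 2048288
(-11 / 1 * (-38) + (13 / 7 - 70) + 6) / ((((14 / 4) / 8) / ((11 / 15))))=438416 / 735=596.48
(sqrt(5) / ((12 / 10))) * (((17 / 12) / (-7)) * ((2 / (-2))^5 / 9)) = 0.04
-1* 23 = -23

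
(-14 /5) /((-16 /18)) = 63 /20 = 3.15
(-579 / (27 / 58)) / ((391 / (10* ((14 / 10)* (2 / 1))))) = -313432 / 3519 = -89.07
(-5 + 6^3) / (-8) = -26.38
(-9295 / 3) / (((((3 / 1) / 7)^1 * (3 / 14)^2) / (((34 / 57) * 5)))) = -2167965800 / 4617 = -469561.58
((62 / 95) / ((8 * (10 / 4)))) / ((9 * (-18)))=-31 / 153900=-0.00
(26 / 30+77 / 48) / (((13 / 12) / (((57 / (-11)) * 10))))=-33801 / 286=-118.19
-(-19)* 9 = 171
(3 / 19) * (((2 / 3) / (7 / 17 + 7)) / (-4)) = -17 / 4788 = -0.00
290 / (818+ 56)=0.33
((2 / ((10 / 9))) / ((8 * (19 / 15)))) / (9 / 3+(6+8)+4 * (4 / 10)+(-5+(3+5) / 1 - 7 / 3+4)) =405 / 53048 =0.01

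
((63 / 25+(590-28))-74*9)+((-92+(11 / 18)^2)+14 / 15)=-1556603 / 8100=-192.17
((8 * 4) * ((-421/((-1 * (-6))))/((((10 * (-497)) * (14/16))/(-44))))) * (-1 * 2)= 2371072/52185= 45.44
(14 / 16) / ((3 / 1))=7 / 24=0.29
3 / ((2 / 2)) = 3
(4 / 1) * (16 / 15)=64 / 15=4.27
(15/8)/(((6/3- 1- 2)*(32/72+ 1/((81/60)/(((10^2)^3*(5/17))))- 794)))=-6885/797086064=-0.00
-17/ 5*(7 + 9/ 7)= -986/ 35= -28.17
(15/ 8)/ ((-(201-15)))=-5/ 496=-0.01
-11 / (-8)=11 / 8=1.38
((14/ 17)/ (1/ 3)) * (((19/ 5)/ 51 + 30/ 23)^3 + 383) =1089164259972292/ 1143225007875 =952.71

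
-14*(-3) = 42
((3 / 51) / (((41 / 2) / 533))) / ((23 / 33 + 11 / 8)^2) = 1812096 / 5086553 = 0.36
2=2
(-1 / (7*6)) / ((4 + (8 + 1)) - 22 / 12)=-1 / 469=-0.00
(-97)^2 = 9409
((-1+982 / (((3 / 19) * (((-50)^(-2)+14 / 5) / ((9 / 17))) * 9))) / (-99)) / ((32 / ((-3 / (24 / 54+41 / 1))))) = 46287949 / 15626456032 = 0.00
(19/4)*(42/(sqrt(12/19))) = 133*sqrt(57)/4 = 251.03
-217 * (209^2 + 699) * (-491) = 4728555860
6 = 6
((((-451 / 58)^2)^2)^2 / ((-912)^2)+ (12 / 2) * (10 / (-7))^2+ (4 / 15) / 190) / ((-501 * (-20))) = 0.00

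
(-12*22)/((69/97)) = -8536/23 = -371.13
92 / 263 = 0.35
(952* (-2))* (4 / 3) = -7616 / 3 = -2538.67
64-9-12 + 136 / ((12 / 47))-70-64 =1325 / 3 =441.67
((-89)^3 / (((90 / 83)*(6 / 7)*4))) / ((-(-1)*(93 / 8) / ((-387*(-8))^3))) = -75029835420110592 / 155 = -484063454323294.14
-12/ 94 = -6/ 47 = -0.13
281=281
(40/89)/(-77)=-40/6853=-0.01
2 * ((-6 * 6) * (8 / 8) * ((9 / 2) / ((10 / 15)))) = -486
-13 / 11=-1.18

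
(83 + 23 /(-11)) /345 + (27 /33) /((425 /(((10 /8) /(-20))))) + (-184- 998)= -6099328621 /5161200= -1181.77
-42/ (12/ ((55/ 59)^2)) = -21175/ 6962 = -3.04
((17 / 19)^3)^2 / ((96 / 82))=989640329 / 2258202288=0.44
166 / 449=0.37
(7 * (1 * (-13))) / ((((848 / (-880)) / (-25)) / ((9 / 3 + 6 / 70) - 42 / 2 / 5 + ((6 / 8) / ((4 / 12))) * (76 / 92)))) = -8569275 / 4876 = -1757.44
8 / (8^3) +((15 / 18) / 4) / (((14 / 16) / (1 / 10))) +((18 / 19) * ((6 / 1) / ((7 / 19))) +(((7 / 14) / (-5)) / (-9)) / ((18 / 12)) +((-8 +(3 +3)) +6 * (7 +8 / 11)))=39809723 / 665280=59.84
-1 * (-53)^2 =-2809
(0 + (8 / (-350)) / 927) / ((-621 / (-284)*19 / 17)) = -19312 / 1914092775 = -0.00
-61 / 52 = -1.17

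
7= 7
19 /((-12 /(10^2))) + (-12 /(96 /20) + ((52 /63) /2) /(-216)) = -1094323 /6804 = -160.84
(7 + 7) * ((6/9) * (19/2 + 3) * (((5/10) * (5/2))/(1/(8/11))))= 3500/33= 106.06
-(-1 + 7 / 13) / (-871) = -6 / 11323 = -0.00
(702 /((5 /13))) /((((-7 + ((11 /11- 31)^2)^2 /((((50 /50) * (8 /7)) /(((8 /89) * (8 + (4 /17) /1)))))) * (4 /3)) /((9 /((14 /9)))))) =1677628017 /111130517260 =0.02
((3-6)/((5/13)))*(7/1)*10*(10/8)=-1365/2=-682.50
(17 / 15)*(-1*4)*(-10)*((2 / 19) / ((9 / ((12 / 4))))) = 272 / 171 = 1.59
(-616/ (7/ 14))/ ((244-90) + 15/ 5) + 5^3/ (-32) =-59049/ 5024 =-11.75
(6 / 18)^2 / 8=1 / 72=0.01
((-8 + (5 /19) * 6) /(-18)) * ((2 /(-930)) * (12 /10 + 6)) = -244 /44175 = -0.01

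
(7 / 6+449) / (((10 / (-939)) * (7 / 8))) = -1690826 / 35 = -48309.31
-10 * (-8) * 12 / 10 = 96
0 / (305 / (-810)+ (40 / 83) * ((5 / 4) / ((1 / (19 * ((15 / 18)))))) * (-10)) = 0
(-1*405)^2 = 164025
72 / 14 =36 / 7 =5.14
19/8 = 2.38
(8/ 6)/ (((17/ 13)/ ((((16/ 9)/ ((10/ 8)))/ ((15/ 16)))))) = 53248/ 34425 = 1.55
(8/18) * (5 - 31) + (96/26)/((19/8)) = -10.00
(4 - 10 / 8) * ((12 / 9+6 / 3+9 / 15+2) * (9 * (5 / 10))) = 2937 / 40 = 73.42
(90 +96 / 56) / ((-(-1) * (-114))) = -107 / 133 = -0.80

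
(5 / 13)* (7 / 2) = 35 / 26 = 1.35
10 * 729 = 7290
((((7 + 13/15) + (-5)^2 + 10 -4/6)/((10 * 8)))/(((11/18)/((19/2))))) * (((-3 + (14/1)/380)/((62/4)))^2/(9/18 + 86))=601924131/173734385000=0.00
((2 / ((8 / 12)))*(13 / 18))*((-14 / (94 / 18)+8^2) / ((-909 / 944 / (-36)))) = 70735808 / 14241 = 4967.05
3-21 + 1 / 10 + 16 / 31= -5389 / 310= -17.38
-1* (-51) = 51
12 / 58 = 6 / 29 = 0.21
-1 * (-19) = 19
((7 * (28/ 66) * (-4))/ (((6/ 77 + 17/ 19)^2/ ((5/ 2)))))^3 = -6933717262203895574488000/ 224178090007465361403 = -30929.50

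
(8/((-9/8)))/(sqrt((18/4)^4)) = -256/729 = -0.35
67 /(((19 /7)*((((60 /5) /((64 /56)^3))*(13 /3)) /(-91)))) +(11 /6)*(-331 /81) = -4652189 /64638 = -71.97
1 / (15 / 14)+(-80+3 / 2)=-2327 / 30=-77.57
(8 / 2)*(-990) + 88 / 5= -19712 / 5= -3942.40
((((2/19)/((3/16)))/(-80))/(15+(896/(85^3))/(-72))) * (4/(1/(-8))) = 23582400/1575228497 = 0.01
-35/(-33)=35/33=1.06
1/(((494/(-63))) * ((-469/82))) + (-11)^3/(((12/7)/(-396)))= 5088172458/16549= 307461.02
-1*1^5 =-1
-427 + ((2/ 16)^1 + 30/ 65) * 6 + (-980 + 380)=-53221/ 52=-1023.48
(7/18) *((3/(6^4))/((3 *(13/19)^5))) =17332693/8661523104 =0.00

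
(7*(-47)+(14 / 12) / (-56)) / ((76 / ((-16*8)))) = 31586 / 57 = 554.14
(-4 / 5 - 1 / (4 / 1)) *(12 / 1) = -63 / 5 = -12.60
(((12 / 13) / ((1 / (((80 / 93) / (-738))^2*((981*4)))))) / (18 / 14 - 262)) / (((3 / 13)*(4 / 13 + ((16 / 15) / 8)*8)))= -12696320 / 213330292137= -0.00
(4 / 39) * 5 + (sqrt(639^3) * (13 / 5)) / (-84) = 20 / 39-8307 * sqrt(71) / 140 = -499.46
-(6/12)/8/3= -0.02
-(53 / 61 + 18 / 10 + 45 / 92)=-88613 / 28060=-3.16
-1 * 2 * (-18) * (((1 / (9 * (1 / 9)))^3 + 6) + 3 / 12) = 261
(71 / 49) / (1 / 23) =1633 / 49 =33.33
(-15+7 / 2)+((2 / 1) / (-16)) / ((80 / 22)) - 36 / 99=-41881 / 3520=-11.90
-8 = -8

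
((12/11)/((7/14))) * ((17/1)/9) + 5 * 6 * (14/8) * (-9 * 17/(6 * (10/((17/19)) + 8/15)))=-43437941/394152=-110.21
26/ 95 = 0.27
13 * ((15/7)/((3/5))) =325/7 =46.43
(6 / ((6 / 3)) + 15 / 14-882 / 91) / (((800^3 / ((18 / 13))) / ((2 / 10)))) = -9207 / 3028480000000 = -0.00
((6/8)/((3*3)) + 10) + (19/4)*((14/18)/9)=850/81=10.49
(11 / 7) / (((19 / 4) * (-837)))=-44 / 111321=-0.00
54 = 54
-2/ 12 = -1/ 6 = -0.17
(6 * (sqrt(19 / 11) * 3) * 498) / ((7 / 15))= 134460 * sqrt(209) / 77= 25245.01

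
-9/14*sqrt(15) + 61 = 61-9*sqrt(15)/14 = 58.51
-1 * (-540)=540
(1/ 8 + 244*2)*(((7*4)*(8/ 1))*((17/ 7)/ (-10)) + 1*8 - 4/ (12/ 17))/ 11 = -55451/ 24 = -2310.46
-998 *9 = -8982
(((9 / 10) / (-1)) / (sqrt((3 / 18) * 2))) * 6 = -27 * sqrt(3) / 5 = -9.35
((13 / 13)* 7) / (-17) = -7 / 17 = -0.41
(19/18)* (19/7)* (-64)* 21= -3850.67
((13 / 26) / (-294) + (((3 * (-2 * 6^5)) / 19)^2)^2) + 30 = 2786168226935409466967 / 76628748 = 36359307696576.35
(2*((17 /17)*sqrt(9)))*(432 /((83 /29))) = 75168 /83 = 905.64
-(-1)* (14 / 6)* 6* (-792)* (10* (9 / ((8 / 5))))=-623700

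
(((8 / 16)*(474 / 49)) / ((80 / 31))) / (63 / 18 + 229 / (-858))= 3151863 / 5437040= 0.58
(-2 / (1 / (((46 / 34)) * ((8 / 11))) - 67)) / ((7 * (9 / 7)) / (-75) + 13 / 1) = 200 / 84987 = 0.00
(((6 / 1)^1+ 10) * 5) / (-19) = -80 / 19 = -4.21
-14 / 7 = -2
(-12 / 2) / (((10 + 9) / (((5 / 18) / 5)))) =-1 / 57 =-0.02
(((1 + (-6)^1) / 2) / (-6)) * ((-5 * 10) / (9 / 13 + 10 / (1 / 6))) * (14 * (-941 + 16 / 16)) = 10692500 / 2367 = 4517.32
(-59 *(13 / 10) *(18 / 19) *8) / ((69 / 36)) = -662688 / 2185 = -303.29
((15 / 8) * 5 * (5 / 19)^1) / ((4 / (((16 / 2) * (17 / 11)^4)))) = 31320375 / 1112716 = 28.15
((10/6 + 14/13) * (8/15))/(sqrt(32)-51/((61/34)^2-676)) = -6057011702/1747093432253 + 319611235230 * sqrt(2)/1747093432253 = 0.26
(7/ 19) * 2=14/ 19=0.74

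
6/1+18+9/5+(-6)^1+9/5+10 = 31.60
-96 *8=-768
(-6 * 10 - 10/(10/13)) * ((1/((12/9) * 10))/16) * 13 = -2847/640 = -4.45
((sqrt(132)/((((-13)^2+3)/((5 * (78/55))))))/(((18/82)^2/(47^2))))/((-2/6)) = -48273277 * sqrt(33)/4257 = -65141.85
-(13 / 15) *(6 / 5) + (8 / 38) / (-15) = -1502 / 1425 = -1.05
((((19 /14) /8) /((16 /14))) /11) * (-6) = -57 /704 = -0.08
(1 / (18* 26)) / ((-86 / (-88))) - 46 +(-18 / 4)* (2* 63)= -3083992 / 5031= -613.00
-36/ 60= -3/ 5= -0.60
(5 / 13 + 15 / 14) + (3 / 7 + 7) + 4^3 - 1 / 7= 13239 / 182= 72.74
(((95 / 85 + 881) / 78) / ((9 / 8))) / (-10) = -29992 / 29835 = -1.01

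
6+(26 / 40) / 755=90613 / 15100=6.00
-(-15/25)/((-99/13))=-13/165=-0.08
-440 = -440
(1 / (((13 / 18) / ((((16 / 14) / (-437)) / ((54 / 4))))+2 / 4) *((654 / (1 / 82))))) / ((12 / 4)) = -8 / 4797761985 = -0.00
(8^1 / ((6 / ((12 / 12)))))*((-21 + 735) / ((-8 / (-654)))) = 77826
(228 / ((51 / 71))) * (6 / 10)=16188 / 85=190.45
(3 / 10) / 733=3 / 7330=0.00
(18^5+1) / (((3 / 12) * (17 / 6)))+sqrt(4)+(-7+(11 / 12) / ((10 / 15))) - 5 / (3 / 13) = 1088381425 / 408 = 2667601.53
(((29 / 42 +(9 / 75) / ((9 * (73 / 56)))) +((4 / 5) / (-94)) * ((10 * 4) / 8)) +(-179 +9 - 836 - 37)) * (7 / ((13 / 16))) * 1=-10013569672 / 1115075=-8980.18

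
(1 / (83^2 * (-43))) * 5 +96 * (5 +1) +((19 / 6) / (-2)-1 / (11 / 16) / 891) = 6670844332289 / 11613283308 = 574.42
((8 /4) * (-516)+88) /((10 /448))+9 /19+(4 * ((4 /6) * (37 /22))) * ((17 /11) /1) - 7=-1458398072 /34485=-42290.80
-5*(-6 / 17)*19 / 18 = 95 / 51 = 1.86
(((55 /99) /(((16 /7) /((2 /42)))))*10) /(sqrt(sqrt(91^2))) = 25*sqrt(91) /19656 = 0.01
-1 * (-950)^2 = -902500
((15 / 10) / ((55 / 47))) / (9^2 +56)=141 / 15070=0.01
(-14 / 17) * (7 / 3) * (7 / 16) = -343 / 408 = -0.84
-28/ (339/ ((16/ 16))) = -28/ 339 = -0.08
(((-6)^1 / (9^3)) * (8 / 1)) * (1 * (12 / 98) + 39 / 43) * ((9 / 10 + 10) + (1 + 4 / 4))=-1928 / 2205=-0.87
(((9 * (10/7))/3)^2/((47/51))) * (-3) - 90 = -344970/2303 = -149.79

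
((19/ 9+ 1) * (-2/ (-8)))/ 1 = 7/ 9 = 0.78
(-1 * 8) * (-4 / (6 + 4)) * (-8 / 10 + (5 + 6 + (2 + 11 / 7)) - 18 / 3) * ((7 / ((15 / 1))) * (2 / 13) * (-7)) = -60928 / 4875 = -12.50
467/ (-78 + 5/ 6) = -2802/ 463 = -6.05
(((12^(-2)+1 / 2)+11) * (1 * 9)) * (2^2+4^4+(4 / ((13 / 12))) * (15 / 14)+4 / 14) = 19922111 / 728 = 27365.54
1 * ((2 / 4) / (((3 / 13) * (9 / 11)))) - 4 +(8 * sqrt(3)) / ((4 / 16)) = -73 / 54 +32 * sqrt(3) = 54.07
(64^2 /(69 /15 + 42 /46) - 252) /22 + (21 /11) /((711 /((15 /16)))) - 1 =93965479 /4407568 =21.32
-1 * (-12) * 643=7716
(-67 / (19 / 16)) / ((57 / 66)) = -23584 / 361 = -65.33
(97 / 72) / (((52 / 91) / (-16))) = -679 / 18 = -37.72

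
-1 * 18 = -18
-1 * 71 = -71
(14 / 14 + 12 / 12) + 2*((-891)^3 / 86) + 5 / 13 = -9195522290 / 559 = -16449950.43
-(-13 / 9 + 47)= -410 / 9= -45.56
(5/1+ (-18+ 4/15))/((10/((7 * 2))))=-1337/75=-17.83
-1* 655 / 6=-655 / 6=-109.17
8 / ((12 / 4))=2.67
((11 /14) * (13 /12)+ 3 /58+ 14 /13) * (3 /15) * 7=25079 /9048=2.77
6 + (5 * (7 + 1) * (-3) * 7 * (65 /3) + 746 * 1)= -17448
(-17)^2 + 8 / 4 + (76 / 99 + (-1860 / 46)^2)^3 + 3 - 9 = 4376654958.65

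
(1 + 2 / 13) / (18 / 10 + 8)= 75 / 637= 0.12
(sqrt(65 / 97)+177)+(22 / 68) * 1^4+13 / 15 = sqrt(6305) / 97+90877 / 510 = 179.01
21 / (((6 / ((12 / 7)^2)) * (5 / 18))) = 1296 / 35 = 37.03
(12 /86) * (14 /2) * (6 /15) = 84 /215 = 0.39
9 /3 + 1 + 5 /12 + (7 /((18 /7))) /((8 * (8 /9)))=1843 /384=4.80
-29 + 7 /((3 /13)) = 4 /3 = 1.33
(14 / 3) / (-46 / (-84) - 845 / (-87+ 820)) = -143668 / 18631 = -7.71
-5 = -5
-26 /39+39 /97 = -77 /291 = -0.26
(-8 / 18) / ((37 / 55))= -220 / 333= -0.66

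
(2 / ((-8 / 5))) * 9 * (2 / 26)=-45 / 52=-0.87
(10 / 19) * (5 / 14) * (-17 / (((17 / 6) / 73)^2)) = -4796100 / 2261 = -2121.23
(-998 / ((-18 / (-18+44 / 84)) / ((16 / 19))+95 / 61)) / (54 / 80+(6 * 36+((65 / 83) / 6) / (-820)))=-36494685637440 / 22030570182599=-1.66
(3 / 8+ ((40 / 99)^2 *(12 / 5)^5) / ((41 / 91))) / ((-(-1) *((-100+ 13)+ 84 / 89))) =-1433799879 / 4221811000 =-0.34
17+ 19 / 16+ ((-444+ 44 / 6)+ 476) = 2761 / 48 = 57.52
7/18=0.39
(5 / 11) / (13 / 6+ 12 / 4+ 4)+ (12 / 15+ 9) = 5959 / 605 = 9.85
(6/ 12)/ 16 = 1/ 32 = 0.03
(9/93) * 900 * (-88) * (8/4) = -475200/31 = -15329.03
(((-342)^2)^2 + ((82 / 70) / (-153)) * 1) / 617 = 73259491420039 / 3304035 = 22172734.68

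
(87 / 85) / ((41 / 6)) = 522 / 3485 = 0.15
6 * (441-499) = -348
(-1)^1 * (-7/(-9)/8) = -7/72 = -0.10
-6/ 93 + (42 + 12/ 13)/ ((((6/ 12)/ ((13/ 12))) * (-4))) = -2891/ 124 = -23.31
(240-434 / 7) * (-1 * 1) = -178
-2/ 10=-1/ 5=-0.20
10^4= 10000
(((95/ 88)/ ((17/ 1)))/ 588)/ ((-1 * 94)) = -95/ 82686912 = -0.00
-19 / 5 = -3.80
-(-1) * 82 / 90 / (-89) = -41 / 4005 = -0.01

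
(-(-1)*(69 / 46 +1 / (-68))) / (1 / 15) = 1515 / 68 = 22.28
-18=-18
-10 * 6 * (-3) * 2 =360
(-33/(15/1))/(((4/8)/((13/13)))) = -22/5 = -4.40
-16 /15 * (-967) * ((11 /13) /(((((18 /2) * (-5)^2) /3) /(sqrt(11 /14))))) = 85096 * sqrt(154) /102375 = 10.32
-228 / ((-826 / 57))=6498 / 413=15.73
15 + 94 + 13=122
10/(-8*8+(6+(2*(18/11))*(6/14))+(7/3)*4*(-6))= -77/867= -0.09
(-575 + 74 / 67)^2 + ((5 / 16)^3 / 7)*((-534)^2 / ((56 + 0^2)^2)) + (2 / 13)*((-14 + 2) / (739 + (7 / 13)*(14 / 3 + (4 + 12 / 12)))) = 30143740004480922399 / 91523146645504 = 329356.46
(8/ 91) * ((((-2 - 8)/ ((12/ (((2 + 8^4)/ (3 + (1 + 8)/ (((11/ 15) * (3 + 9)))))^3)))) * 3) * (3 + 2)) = -21712514800486400/ 18689489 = -1161750051.08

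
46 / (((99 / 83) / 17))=64906 / 99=655.62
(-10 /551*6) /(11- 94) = 60 /45733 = 0.00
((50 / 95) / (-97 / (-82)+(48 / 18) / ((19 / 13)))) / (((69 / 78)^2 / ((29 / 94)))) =24112920 / 349499191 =0.07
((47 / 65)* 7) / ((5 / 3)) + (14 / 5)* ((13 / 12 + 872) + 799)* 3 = 9131549 / 650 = 14048.54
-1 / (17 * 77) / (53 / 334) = -334 / 69377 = -0.00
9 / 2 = 4.50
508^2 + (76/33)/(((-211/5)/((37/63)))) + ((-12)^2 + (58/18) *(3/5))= 566343395927/2193345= 258209.90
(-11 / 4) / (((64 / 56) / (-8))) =77 / 4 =19.25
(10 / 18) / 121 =0.00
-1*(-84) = 84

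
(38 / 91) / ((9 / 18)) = 76 / 91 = 0.84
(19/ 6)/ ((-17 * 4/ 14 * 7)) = -19/ 204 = -0.09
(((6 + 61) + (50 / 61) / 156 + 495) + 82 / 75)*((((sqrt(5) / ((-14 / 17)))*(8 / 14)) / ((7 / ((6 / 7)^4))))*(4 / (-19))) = 1967621429952*sqrt(5) / 310208059525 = 14.18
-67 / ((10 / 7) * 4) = -11.72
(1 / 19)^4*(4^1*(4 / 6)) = 8 / 390963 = 0.00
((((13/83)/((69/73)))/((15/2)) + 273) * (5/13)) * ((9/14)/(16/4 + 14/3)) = 5412453/694876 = 7.79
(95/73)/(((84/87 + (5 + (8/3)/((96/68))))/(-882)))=-2186919/14965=-146.14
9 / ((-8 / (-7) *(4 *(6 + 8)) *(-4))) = -9 / 256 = -0.04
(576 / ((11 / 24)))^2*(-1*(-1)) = 191102976 / 121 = 1579363.44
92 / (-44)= -23 / 11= -2.09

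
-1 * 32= -32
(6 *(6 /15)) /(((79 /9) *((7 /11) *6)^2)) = 363 /19355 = 0.02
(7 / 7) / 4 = 1 / 4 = 0.25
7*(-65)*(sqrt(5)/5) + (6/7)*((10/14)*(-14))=-91*sqrt(5) - 60/7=-212.05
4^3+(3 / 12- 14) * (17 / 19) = 3929 / 76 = 51.70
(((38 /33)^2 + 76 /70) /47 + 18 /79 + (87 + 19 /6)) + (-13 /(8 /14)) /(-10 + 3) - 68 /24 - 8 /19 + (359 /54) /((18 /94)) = 36346468302161 /290401081740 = 125.16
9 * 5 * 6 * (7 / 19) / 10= 189 / 19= 9.95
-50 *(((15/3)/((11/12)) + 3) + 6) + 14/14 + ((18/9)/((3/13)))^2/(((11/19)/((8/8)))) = -58607/99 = -591.99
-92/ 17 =-5.41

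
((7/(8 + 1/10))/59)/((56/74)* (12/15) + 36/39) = 84175/8783802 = 0.01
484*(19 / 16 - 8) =-13189 / 4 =-3297.25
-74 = -74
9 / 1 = 9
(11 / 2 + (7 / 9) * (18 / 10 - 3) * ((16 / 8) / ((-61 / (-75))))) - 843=-839.80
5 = 5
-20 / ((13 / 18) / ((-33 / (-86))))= -5940 / 559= -10.63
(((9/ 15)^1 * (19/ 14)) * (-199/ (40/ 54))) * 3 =-918783/ 1400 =-656.27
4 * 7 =28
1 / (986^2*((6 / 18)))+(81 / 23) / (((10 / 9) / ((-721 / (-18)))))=7097152497 / 55901270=126.96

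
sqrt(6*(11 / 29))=sqrt(1914) / 29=1.51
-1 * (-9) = 9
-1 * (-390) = 390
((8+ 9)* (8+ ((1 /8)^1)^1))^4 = 1490902050625 /4096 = 363989758.45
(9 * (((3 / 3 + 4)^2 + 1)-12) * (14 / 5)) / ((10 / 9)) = 7938 / 25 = 317.52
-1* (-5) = 5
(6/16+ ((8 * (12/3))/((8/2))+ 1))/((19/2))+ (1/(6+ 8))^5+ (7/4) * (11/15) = 347972413/153279840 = 2.27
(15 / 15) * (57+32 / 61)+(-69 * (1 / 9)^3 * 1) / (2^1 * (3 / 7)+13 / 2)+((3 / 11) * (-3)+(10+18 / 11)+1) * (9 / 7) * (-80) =-136144430237 / 117561213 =-1158.07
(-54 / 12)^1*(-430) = 1935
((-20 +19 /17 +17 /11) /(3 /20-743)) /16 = 8105 /5556518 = 0.00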